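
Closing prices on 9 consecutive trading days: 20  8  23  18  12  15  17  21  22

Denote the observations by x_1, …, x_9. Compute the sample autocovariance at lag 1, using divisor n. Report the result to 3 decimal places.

-5.383

Mean x̄ = (20 + 8 + 23 + 18 + 12 + 15 + 17 + 21 + 22)/9 = 17.3333
Σ_{t=1}^{8}(x_t−x̄)(x_{t+1}−x̄) = -48.4444
γ_1 = -48.4444 / 9 = -5.383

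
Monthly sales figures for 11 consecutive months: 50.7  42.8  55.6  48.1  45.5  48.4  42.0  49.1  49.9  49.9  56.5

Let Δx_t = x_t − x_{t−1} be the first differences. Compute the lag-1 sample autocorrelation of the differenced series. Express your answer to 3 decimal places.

-0.577

First differences Δx: -7.9, 12.8, -7.5, -2.6, 2.9, -6.4, 7.1, 0.8, 0.0, 6.6
Mean of differences = 0.5800
Numerator Σ(Δx_t−Δx̄)(Δx_{t+1}−Δx̄) = -247.9344
Denominator Σ(Δx_t−Δx̄)² = 429.8760
r_1(Δx) = -247.9344 / 429.8760 = -0.577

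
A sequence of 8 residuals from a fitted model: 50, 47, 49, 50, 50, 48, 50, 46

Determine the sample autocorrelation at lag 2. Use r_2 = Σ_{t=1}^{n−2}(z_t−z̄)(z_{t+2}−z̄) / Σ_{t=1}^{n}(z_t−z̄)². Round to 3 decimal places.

0.064

Mean z̄ = (50 + 47 + 49 + 50 + 50 + 48 + 50 + 46)/8 = 48.7500
Deviations from mean: 1.2500, -1.7500, 0.2500, 1.2500, 1.2500, -0.7500, 1.2500, -2.7500
Σ(z_t−z̄)(z_{t+2}−z̄) = (0.3125) + (-2.1875) + (0.3125) + (-0.9375) + (1.5625) + (2.0625) = 1.1250
Denominator Σ(z_t−z̄)² = 17.5000
r_2 = 1.1250 / 17.5000 = 0.064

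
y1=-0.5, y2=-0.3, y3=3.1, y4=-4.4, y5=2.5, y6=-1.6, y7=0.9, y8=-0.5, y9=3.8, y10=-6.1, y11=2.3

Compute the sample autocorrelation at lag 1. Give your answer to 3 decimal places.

-0.735

Mean ȳ = (-0.5 − 0.3 + 3.1 − 4.4 + 2.5 − 1.6 + 0.9 − 0.5 + 3.8 − 6.1 + 2.3)/11 = -0.0727
Numerator Σ_{t=1}^{10}(y_t−ȳ)(y_{t+1}−ȳ) = -70.6144
Denominator Σ(y_t−ȳ)² = 96.0618
r_1 = -70.6144 / 96.0618 = -0.735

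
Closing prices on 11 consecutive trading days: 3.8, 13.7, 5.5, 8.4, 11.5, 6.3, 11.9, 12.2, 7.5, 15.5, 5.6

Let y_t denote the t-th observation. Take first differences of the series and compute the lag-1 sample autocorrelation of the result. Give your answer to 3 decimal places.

First differences Δy: 9.9, -8.2, 2.9, 3.1, -5.2, 5.6, 0.3, -4.7, 8.0, -9.9
Mean of differences = 0.1800
Numerator Σ(Δy_t−Δȳ)(Δy_{t+1}−Δȳ) = -258.0964
Denominator Σ(Δy_t−Δȳ)² = 425.5360
r_1(Δy) = -258.0964 / 425.5360 = -0.607

-0.607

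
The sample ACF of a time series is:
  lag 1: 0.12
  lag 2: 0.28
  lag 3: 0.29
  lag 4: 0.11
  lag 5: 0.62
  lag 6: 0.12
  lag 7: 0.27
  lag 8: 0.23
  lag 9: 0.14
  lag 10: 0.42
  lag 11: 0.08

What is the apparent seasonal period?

The largest autocorrelation is r_5 = 0.62, with a weaker echo at lag 10 (0.42); the remaining lags stay at or below 0.29.
The dominant spike at lag 5 indicates a seasonal period of 5.

5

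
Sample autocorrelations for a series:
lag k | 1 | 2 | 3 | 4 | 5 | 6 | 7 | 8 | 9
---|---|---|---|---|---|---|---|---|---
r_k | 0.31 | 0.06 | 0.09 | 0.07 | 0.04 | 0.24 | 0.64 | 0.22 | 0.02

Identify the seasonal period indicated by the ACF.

The largest autocorrelation is r_7 = 0.64; the remaining lags stay at or below 0.31. The elevated value at lag 1 (0.31), dropping to 0.06 at lag 2, reflects decaying short-term dependence rather than seasonality.
The dominant spike at lag 7 indicates a seasonal period of 7.

7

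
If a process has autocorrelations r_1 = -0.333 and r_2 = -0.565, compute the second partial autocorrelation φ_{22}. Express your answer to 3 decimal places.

φ_{22} = (r_2 − r_1²) / (1 − r_1²)
r_1² = (-0.333)² = 0.110889
Numerator = -0.565 − 0.1109 = -0.6759; denominator = 1 − 0.1109 = 0.8891
φ_{22} = -0.6759 / 0.8891 = -0.760

-0.760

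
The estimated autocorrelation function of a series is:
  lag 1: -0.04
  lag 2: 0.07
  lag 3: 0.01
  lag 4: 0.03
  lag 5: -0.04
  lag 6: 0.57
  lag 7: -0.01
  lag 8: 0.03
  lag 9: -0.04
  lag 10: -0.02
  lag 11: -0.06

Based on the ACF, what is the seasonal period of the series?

The largest autocorrelation is r_6 = 0.57; the remaining lags stay at or below 0.07.
The dominant spike at lag 6 indicates a seasonal period of 6.

6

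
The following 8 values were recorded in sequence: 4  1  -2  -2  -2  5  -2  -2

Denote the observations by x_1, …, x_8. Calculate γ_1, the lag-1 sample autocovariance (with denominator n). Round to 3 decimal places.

Mean x̄ = (4 + 1 − 2 − 2 − 2 + 5 − 2 − 2)/8 = 0.0000
Deviations: 4.0000, 1.0000, -2.0000, -2.0000, -2.0000, 5.0000, -2.0000, -2.0000
Σ_{t=1}^{7}(x_t−x̄)(x_{t+1}−x̄) = -6.0000
γ_1 = -6.0000 / 8 = -0.750

-0.750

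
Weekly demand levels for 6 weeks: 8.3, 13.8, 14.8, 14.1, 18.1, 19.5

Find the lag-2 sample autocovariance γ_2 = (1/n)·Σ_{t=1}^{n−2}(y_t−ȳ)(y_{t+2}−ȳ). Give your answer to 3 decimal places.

Mean ȳ = (8.3 + 13.8 + 14.8 + 14.1 + 18.1 + 19.5)/6 = 14.7667
Deviations: -6.4667, -0.9667, 0.0333, -0.6667, 3.3333, 4.7333
Σ_{t=1}^{4}(y_t−ȳ)(y_{t+2}−ȳ) = -2.6156
γ_2 = -2.6156 / 6 = -0.436

-0.436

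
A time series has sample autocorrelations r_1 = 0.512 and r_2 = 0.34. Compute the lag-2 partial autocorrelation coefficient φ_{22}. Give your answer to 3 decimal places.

0.106

φ_{22} = (r_2 − r_1²) / (1 − r_1²)
r_1² = (0.512)² = 0.262144
Numerator = 0.34 − 0.2621 = 0.0779; denominator = 1 − 0.2621 = 0.7379
φ_{22} = 0.0779 / 0.7379 = 0.106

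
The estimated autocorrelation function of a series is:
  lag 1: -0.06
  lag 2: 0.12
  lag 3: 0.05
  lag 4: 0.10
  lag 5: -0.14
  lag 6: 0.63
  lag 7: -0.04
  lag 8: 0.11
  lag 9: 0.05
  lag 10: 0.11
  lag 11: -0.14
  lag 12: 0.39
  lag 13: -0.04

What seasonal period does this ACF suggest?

6

The largest autocorrelation is r_6 = 0.63, with a weaker echo at lag 12 (0.39); the remaining lags stay at or below 0.12.
The dominant spike at lag 6 indicates a seasonal period of 6.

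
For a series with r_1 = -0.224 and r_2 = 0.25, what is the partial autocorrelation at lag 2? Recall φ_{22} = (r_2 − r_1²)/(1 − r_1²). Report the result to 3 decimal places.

0.210

φ_{22} = (r_2 − r_1²) / (1 − r_1²)
r_1² = (-0.224)² = 0.050176
Numerator = 0.25 − 0.0502 = 0.1998; denominator = 1 − 0.0502 = 0.9498
φ_{22} = 0.1998 / 0.9498 = 0.210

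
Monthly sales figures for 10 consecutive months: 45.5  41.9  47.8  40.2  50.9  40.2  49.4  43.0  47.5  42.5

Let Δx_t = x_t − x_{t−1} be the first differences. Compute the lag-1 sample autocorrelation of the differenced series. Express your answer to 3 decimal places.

First differences Δx: -3.6, 5.9, -7.6, 10.7, -10.7, 9.2, -6.4, 4.5, -5.0
Mean of differences = -0.3333
Numerator Σ(Δx_t−Δx̄)(Δx_{t+1}−Δx̄) = -468.7544
Denominator Σ(Δx_t−Δx̄)² = 504.3600
r_1(Δx) = -468.7544 / 504.3600 = -0.929

-0.929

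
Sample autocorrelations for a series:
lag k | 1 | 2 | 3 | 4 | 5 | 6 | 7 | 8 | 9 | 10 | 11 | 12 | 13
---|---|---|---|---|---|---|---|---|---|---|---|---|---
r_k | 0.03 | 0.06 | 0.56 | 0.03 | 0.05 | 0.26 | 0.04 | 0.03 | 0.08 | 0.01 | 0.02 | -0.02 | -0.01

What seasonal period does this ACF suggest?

3

The largest autocorrelation is r_3 = 0.56, with a weaker echo at lag 6 (0.26); the remaining lags stay at or below 0.08.
The dominant spike at lag 3 indicates a seasonal period of 3.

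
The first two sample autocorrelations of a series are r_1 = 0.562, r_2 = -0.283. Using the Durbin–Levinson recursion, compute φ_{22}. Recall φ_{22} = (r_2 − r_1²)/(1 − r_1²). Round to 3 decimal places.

-0.875

φ_{22} = (r_2 − r_1²) / (1 − r_1²)
r_1² = (0.562)² = 0.315844
Numerator = -0.283 − 0.3158 = -0.5988; denominator = 1 − 0.3158 = 0.6842
φ_{22} = -0.5988 / 0.6842 = -0.875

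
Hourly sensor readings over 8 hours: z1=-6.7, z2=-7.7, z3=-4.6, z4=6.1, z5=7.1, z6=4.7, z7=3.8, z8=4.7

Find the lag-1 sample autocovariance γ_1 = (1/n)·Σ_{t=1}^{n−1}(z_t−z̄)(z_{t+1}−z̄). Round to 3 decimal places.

20.225

Mean z̄ = (-6.7 − 7.7 − 4.6 + 6.1 + 7.1 + 4.7 + 3.8 + 4.7)/8 = 0.9250
Deviations: -7.6250, -8.6250, -5.5250, 5.1750, 6.1750, 3.7750, 2.8750, 3.7750
Σ_{t=1}^{7}(z_t−z̄)(z_{t+1}−z̄) = 161.7994
γ_1 = 161.7994 / 8 = 20.225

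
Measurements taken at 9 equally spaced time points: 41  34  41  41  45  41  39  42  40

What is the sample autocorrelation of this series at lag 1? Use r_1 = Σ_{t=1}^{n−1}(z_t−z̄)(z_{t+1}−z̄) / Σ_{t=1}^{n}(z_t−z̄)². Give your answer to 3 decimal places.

-0.081

Mean z̄ = (41 + 34 + 41 + 41 + 45 + 41 + 39 + 42 + 40)/9 = 40.4444
Numerator Σ_{t=1}^{8}(z_t−z̄)(z_{t+1}−z̄) = -5.5309
Denominator Σ(z_t−z̄)² = 68.2222
r_1 = -5.5309 / 68.2222 = -0.081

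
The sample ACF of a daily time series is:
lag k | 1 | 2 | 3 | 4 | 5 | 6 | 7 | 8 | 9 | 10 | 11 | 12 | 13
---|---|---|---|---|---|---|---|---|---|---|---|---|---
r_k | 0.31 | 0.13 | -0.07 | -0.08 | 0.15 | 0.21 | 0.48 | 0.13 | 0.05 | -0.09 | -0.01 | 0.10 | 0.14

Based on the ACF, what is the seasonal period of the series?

The largest autocorrelation is r_7 = 0.48; the remaining lags stay at or below 0.31. The elevated value at lag 1 (0.31), dropping to 0.13 at lag 2, reflects decaying short-term dependence rather than seasonality.
The dominant spike at lag 7 indicates a seasonal period of 7.

7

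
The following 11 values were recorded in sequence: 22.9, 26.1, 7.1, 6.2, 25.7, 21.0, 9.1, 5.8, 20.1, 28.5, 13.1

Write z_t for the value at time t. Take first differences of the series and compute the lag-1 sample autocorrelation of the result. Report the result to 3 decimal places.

First differences Δz: 3.2, -19.0, -0.9, 19.5, -4.7, -11.9, -3.3, 14.3, 8.4, -15.4
Mean of differences = -0.9800
Numerator Σ(Δz_t−Δz̄)(Δz_{t+1}−Δz̄) = -112.7384
Denominator Σ(Δz_t−Δz̄)² = 1429.4960
r_1(Δz) = -112.7384 / 1429.4960 = -0.079

-0.079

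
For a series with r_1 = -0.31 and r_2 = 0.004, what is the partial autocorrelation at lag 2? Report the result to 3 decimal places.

-0.102

φ_{22} = (r_2 − r_1²) / (1 − r_1²)
r_1² = (-0.31)² = 0.0961
Numerator = 0.004 − 0.0961 = -0.0921; denominator = 1 − 0.0961 = 0.9039
φ_{22} = -0.0921 / 0.9039 = -0.102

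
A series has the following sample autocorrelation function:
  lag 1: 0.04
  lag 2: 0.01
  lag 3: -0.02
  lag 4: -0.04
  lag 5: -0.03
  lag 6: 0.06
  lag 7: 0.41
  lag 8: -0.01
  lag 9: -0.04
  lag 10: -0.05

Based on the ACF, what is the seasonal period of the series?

7

The largest autocorrelation is r_7 = 0.41; the remaining lags stay at or below 0.06.
The dominant spike at lag 7 indicates a seasonal period of 7.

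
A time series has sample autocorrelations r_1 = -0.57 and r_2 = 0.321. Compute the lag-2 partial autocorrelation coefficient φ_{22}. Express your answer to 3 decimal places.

-0.006

φ_{22} = (r_2 − r_1²) / (1 − r_1²)
r_1² = (-0.57)² = 0.3249
Numerator = 0.321 − 0.3249 = -0.0039; denominator = 1 − 0.3249 = 0.6751
φ_{22} = -0.0039 / 0.6751 = -0.006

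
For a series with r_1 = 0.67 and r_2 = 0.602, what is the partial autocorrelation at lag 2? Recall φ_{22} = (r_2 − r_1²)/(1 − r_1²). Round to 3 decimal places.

φ_{22} = (r_2 − r_1²) / (1 − r_1²)
r_1² = (0.67)² = 0.4489
Numerator = 0.602 − 0.4489 = 0.1531; denominator = 1 − 0.4489 = 0.5511
φ_{22} = 0.1531 / 0.5511 = 0.278

0.278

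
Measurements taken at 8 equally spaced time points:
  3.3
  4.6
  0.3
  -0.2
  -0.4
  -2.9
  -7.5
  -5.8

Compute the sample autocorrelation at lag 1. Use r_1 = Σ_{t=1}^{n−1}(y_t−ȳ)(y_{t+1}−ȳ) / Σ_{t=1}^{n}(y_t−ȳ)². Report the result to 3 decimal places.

0.620

Mean ȳ = (3.3 + 4.6 + 0.3 − 0.2 − 0.4 − 2.9 − 7.5 − 5.8)/8 = -1.0750
Deviations from mean: 4.3750, 5.6750, 1.3750, 0.8750, 0.6750, -1.8250, -6.4250, -4.7250
Σ(y_t−ȳ)(y_{t+1}−ȳ) = (24.8281) + (7.8031) + (1.2031) + (0.5906) + (-1.2319) + (11.7256) + (30.3581) = 75.2769
Denominator Σ(y_t−ȳ)² = 121.3950
r_1 = 75.2769 / 121.3950 = 0.620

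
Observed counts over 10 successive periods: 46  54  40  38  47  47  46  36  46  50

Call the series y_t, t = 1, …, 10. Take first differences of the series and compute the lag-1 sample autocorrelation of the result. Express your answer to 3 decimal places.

First differences Δy: 8, -14, -2, 9, 0, -1, -10, 10, 4
Mean of differences = 0.4444
Numerator Σ(Δy_t−Δȳ)(Δy_{t+1}−Δȳ) = -148.6420
Denominator Σ(Δy_t−Δȳ)² = 560.2222
r_1(Δy) = -148.6420 / 560.2222 = -0.265

-0.265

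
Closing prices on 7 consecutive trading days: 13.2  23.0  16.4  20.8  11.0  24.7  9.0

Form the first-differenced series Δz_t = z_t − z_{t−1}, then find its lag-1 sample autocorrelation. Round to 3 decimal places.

-0.707

First differences Δz: 9.8, -6.6, 4.4, -9.8, 13.7, -15.7
Mean of differences = -0.7000
Numerator Σ(Δz_t−Δz̄)(Δz_{t+1}−Δz̄) = -485.4900
Denominator Σ(Δz_t−Δz̄)² = 686.2400
r_1(Δz) = -485.4900 / 686.2400 = -0.707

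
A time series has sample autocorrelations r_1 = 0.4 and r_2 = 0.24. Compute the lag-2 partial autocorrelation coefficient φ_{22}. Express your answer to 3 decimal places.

φ_{22} = (r_2 − r_1²) / (1 − r_1²)
r_1² = (0.4)² = 0.16
Numerator = 0.24 − 0.1600 = 0.0800; denominator = 1 − 0.1600 = 0.8400
φ_{22} = 0.0800 / 0.8400 = 0.095

0.095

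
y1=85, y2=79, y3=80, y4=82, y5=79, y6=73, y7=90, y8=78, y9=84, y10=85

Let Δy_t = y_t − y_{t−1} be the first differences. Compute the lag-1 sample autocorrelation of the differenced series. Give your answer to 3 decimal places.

-0.655

First differences Δy: -6, 1, 2, -3, -6, 17, -12, 6, 1
Mean of differences = 0.0000
Numerator Σ(Δy_t−Δȳ)(Δy_{t+1}−Δȳ) = -364.0000
Denominator Σ(Δy_t−Δȳ)² = 556.0000
r_1(Δy) = -364.0000 / 556.0000 = -0.655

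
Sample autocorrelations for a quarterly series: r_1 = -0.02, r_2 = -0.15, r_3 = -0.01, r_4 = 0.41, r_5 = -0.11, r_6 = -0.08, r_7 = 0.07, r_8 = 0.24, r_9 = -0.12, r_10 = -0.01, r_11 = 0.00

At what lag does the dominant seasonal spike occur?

The largest autocorrelation is r_4 = 0.41, with a weaker echo at lag 8 (0.24); the remaining lags stay at or below 0.07.
The dominant spike at lag 4 indicates a seasonal period of 4.

4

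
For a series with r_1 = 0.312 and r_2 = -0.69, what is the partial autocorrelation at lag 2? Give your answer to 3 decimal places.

φ_{22} = (r_2 − r_1²) / (1 − r_1²)
r_1² = (0.312)² = 0.097344
Numerator = -0.69 − 0.0973 = -0.7873; denominator = 1 − 0.0973 = 0.9027
φ_{22} = -0.7873 / 0.9027 = -0.872

-0.872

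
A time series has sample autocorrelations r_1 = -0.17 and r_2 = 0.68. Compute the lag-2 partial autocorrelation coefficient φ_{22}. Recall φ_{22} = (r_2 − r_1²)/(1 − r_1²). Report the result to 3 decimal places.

0.670

φ_{22} = (r_2 − r_1²) / (1 − r_1²)
r_1² = (-0.17)² = 0.0289
Numerator = 0.68 − 0.0289 = 0.6511; denominator = 1 − 0.0289 = 0.9711
φ_{22} = 0.6511 / 0.9711 = 0.670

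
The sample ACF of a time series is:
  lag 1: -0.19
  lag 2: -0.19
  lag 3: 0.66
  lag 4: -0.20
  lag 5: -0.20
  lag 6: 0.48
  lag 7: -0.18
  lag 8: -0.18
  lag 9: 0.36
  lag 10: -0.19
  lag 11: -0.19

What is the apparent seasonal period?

The largest autocorrelation is r_3 = 0.66, with weaker echoes at lags 6 (0.48) and 9 (0.36); the remaining lags stay at or below -0.18.
The dominant spike at lag 3 indicates a seasonal period of 3.

3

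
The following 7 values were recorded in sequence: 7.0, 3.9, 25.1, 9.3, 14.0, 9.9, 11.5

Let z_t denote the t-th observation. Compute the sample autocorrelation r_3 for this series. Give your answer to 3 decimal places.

Mean z̄ = (7.0 + 3.9 + 25.1 + 9.3 + 14.0 + 9.9 + 11.5)/7 = 11.5286
Σ(z_t−z̄)(z_{t+3}−z̄) = (10.0922) + (-18.8535) + (-22.1020) + (0.0637) = -30.7996
Denominator Σ(z_t−z̄)² = 276.6143
r_3 = -30.7996 / 276.6143 = -0.111

-0.111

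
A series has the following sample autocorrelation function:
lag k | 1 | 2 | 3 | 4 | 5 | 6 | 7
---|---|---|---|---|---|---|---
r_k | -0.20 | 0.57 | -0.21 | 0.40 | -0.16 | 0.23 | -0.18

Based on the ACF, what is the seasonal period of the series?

2

The largest autocorrelation is r_2 = 0.57, with weaker echoes at lags 4 (0.40) and 6 (0.23); the remaining lags stay at or below -0.16.
The dominant spike at lag 2 indicates a seasonal period of 2.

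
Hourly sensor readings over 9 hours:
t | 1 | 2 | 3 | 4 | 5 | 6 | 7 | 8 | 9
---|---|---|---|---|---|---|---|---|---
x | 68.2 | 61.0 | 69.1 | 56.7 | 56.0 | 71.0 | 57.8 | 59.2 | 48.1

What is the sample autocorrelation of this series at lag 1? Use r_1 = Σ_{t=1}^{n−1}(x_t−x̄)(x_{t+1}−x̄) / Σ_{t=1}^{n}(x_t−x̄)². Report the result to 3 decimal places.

-0.149

Mean x̄ = (68.2 + 61.0 + 69.1 + 56.7 + 56.0 + 71.0 + 57.8 + 59.2 + 48.1)/9 = 60.7889
Numerator Σ_{t=1}^{8}(x_t−x̄)(x_{t+1}−x̄) = -65.5923
Denominator Σ(x_t−x̄)² = 440.4289
r_1 = -65.5923 / 440.4289 = -0.149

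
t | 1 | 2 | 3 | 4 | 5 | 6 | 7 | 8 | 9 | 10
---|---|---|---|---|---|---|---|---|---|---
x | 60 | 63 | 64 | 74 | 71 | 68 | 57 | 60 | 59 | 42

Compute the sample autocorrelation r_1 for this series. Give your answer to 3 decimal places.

0.333

Mean x̄ = (60 + 63 + 64 + 74 + 71 + 68 + 57 + 60 + 59 + 42)/10 = 61.8000
Numerator Σ_{t=1}^{9}(x_t−x̄)(x_{t+1}−x̄) = 235.9600
Denominator Σ(x_t−x̄)² = 707.6000
r_1 = 235.9600 / 707.6000 = 0.333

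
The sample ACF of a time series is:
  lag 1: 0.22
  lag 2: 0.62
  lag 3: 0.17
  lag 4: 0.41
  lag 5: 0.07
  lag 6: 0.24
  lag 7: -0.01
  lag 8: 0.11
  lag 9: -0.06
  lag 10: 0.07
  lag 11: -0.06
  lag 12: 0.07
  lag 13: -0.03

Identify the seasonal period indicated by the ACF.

2

The largest autocorrelation is r_2 = 0.62, with weaker echoes at lags 4 (0.41) and 6 (0.24); the remaining lags stay at or below 0.22.
The dominant spike at lag 2 indicates a seasonal period of 2.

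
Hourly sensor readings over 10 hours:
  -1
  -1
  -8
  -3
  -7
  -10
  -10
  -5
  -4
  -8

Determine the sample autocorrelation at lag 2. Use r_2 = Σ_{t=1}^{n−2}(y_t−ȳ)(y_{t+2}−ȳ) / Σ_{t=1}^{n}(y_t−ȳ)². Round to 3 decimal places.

Mean ȳ = (-1 − 1 − 8 − 3 − 7 − 10 − 10 − 5 − 4 − 8)/10 = -5.7000
Numerator Σ_{t=1}^{8}(y_t−ȳ)(y_{t+2}−ȳ) = -13.0800
Denominator Σ(y_t−ȳ)² = 104.1000
r_2 = -13.0800 / 104.1000 = -0.126

-0.126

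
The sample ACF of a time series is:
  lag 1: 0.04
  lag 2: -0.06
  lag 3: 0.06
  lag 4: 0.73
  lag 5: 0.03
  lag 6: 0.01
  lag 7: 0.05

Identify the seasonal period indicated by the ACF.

The largest autocorrelation is r_4 = 0.73; the remaining lags stay at or below 0.06.
The dominant spike at lag 4 indicates a seasonal period of 4.

4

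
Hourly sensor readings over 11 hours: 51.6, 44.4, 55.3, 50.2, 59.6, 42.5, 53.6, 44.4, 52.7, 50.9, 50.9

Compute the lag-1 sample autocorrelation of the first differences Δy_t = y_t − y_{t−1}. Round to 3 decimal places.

-0.846

First differences Δy: -7.2, 10.9, -5.1, 9.4, -17.1, 11.1, -9.2, 8.3, -1.8, 0.0
Mean of differences = -0.0700
Numerator Σ(Δy_t−Δȳ)(Δy_{t+1}−Δȳ) = -725.5299
Denominator Σ(Δy_t−Δȳ)² = 857.3610
r_1(Δy) = -725.5299 / 857.3610 = -0.846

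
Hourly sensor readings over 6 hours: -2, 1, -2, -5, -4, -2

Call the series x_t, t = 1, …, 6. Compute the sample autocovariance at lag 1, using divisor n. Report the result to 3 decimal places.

0.870

Mean x̄ = (-2 + 1 − 2 − 5 − 4 − 2)/6 = -2.3333
Σ_{t=1}^{5}(x_t−x̄)(x_{t+1}−x̄) = 5.2222
γ_1 = 5.2222 / 6 = 0.870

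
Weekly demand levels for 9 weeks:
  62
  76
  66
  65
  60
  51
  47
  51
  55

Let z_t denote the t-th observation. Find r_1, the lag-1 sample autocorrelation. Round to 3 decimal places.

Mean z̄ = (62 + 76 + 66 + 65 + 60 + 51 + 47 + 51 + 55)/9 = 59.2222
Numerator Σ_{t=1}^{8}(z_t−z̄)(z_{t+1}−z̄) = 433.2840
Denominator Σ(z_t−z̄)² = 671.5556
r_1 = 433.2840 / 671.5556 = 0.645

0.645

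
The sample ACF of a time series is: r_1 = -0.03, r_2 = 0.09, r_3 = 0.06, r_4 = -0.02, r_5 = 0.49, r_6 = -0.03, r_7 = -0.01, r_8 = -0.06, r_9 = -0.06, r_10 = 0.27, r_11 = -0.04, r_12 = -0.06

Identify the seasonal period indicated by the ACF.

The largest autocorrelation is r_5 = 0.49, with a weaker echo at lag 10 (0.27); the remaining lags stay at or below 0.09.
The dominant spike at lag 5 indicates a seasonal period of 5.

5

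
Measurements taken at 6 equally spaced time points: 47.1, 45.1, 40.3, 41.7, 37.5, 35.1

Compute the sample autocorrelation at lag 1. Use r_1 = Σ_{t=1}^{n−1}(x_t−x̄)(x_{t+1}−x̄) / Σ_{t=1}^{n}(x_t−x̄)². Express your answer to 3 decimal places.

0.390

Mean x̄ = (47.1 + 45.1 + 40.3 + 41.7 + 37.5 + 35.1)/6 = 41.1333
Σ(x_t−x̄)(x_{t+1}−x̄) = (23.6678) + (-3.3056) + (-0.4722) + (-2.0589) + (21.9211) = 39.7522
Denominator Σ(x_t−x̄)² = 101.9533
r_1 = 39.7522 / 101.9533 = 0.390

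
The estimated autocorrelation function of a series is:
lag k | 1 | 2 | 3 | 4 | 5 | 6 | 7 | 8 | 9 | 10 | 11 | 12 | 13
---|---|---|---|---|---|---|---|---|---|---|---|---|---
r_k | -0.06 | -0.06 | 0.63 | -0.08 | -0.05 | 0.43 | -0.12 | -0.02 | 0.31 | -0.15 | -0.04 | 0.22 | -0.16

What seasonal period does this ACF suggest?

3

The largest autocorrelation is r_3 = 0.63, with weaker echoes at lags 6 (0.43), 9 (0.31) and 12 (0.22); the remaining lags stay at or below -0.02.
The dominant spike at lag 3 indicates a seasonal period of 3.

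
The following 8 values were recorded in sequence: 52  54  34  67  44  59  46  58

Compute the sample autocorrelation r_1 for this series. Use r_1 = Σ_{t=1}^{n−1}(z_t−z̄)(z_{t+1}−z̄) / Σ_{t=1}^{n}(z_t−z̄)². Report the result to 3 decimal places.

Mean z̄ = (52 + 54 + 34 + 67 + 44 + 59 + 46 + 58)/8 = 51.7500
Deviations from mean: 0.2500, 2.2500, -17.7500, 15.2500, -7.7500, 7.2500, -5.7500, 6.2500
Numerator Σ_{t=1}^{7}(z_t−z̄)(z_{t+1}−z̄) = -562.0625
Denominator Σ(z_t−z̄)² = 737.5000
r_1 = -562.0625 / 737.5000 = -0.762

-0.762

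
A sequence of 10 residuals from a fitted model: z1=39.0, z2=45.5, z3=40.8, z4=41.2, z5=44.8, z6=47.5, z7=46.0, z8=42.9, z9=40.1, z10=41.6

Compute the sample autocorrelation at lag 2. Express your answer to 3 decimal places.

-0.151

Mean z̄ = (39.0 + 45.5 + 40.8 + 41.2 + 44.8 + 47.5 + 46.0 + 42.9 + 40.1 + 41.6)/10 = 42.9400
Numerator Σ_{t=1}^{8}(z_t−z̄)(z_{t+2}−z̄) = -11.0652
Denominator Σ(z_t−z̄)² = 73.1640
r_2 = -11.0652 / 73.1640 = -0.151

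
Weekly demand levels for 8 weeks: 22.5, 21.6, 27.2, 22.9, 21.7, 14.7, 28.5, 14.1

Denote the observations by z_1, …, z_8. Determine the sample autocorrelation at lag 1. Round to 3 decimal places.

-0.502

Mean z̄ = (22.5 + 21.6 + 27.2 + 22.9 + 21.7 + 14.7 + 28.5 + 14.1)/8 = 21.6500
Numerator Σ_{t=1}^{7}(z_t−z̄)(z_{t+1}−z̄) = -92.9925
Denominator Σ(z_t−z̄)² = 185.3200
r_1 = -92.9925 / 185.3200 = -0.502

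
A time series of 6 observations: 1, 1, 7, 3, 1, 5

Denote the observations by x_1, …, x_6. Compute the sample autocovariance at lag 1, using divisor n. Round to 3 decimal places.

Mean x̄ = (1 + 1 + 7 + 3 + 1 + 5)/6 = 3.0000
Deviations: -2.0000, -2.0000, 4.0000, 0.0000, -2.0000, 2.0000
Σ_{t=1}^{5}(x_t−x̄)(x_{t+1}−x̄) = -8.0000
γ_1 = -8.0000 / 6 = -1.333

-1.333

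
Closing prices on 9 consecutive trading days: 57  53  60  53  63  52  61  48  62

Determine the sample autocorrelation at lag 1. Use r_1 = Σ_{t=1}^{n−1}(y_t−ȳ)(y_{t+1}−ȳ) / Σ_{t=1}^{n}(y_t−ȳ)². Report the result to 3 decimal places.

Mean ȳ = (57 + 53 + 60 + 53 + 63 + 52 + 61 + 48 + 62)/9 = 56.5556
Numerator Σ_{t=1}^{8}(y_t−ȳ)(y_{t+1}−ȳ) = -183.1975
Denominator Σ(y_t−ȳ)² = 222.2222
r_1 = -183.1975 / 222.2222 = -0.824

-0.824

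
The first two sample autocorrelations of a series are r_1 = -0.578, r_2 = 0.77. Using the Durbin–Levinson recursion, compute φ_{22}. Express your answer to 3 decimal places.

0.655

φ_{22} = (r_2 − r_1²) / (1 − r_1²)
r_1² = (-0.578)² = 0.334084
Numerator = 0.77 − 0.3341 = 0.4359; denominator = 1 − 0.3341 = 0.6659
φ_{22} = 0.4359 / 0.6659 = 0.655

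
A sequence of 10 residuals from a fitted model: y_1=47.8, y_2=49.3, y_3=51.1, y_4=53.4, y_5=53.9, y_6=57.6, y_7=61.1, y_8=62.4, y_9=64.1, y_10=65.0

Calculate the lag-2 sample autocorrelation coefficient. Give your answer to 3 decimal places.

Mean ȳ = (47.8 + 49.3 + 51.1 + 53.4 + 53.9 + 57.6 + 61.1 + 62.4 + 64.1 + 65.0)/10 = 56.5700
Numerator Σ_{t=1}^{8}(y_t−ȳ)(y_{t+2}−ȳ) = 159.5252
Denominator Σ(y_t−ȳ)² = 360.2010
r_2 = 159.5252 / 360.2010 = 0.443

0.443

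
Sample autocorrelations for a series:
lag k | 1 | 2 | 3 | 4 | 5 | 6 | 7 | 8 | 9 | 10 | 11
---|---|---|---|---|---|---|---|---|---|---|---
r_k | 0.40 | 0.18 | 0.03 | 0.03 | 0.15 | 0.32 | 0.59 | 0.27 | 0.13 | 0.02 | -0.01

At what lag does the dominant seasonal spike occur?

7

The largest autocorrelation is r_7 = 0.59; the remaining lags stay at or below 0.40. The elevated value at lag 1 (0.40), dropping to 0.18 at lag 2, reflects decaying short-term dependence rather than seasonality.
The dominant spike at lag 7 indicates a seasonal period of 7.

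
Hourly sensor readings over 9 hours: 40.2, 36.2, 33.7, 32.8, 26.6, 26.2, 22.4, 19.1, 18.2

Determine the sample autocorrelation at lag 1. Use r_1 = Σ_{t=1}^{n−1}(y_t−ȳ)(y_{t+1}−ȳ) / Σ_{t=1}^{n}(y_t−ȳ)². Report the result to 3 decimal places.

0.657

Mean ȳ = (40.2 + 36.2 + 33.7 + 32.8 + 26.6 + 26.2 + 22.4 + 19.1 + 18.2)/9 = 28.3778
Numerator Σ_{t=1}^{8}(y_t−ȳ)(y_{t+1}−ȳ) = 316.5595
Denominator Σ(y_t−ȳ)² = 482.1356
r_1 = 316.5595 / 482.1356 = 0.657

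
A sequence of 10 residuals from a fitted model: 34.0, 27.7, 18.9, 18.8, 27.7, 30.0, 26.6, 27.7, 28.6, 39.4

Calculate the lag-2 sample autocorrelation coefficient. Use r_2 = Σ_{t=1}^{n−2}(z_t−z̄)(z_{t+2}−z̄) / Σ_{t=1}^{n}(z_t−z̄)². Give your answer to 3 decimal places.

-0.215

Mean z̄ = (34.0 + 27.7 + 18.9 + 18.8 + 27.7 + 30.0 + 26.6 + 27.7 + 28.6 + 39.4)/10 = 27.9400
Numerator Σ_{t=1}^{8}(z_t−z̄)(z_{t+2}−z̄) = -73.0552
Denominator Σ(z_t−z̄)² = 339.9640
r_2 = -73.0552 / 339.9640 = -0.215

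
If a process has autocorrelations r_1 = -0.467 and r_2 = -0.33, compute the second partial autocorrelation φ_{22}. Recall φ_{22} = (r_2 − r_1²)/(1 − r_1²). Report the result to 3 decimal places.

-0.701

φ_{22} = (r_2 − r_1²) / (1 − r_1²)
r_1² = (-0.467)² = 0.218089
Numerator = -0.33 − 0.2181 = -0.5481; denominator = 1 − 0.2181 = 0.7819
φ_{22} = -0.5481 / 0.7819 = -0.701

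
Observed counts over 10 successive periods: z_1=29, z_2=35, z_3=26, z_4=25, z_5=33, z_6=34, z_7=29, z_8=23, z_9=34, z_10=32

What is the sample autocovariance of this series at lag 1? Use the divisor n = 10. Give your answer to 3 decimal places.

Mean z̄ = (29 + 35 + 26 + 25 + 33 + 34 + 29 + 23 + 34 + 32)/10 = 30.0000
Σ_{t=1}^{9}(z_t−z̄)(z_{t+1}−z̄) = -25.0000
γ_1 = -25.0000 / 10 = -2.500

-2.500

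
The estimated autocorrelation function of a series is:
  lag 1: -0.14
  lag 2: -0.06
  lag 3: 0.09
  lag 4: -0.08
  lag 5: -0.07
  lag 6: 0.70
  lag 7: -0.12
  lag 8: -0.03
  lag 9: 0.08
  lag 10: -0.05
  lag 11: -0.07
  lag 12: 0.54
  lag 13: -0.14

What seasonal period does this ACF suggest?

The largest autocorrelation is r_6 = 0.70, with a weaker echo at lag 12 (0.54); the remaining lags stay at or below 0.09.
The dominant spike at lag 6 indicates a seasonal period of 6.

6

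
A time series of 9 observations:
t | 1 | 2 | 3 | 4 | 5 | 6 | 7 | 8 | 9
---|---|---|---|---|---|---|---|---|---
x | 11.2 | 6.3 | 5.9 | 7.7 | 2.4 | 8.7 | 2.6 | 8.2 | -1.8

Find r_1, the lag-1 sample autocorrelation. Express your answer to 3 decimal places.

-0.383

Mean x̄ = (11.2 + 6.3 + 5.9 + 7.7 + 2.4 + 8.7 + 2.6 + 8.2 − 1.8)/9 = 5.6889
Numerator Σ_{t=1}^{8}(x_t−x̄)(x_{t+1}−x̄) = -48.4590
Denominator Σ(x_t−x̄)² = 126.6489
r_1 = -48.4590 / 126.6489 = -0.383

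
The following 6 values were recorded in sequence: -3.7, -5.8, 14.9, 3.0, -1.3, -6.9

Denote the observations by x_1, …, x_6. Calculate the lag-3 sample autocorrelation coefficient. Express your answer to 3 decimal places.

Mean x̄ = (-3.7 − 5.8 + 14.9 + 3.0 − 1.3 − 6.9)/6 = 0.0333
Deviations from mean: -3.7333, -5.8333, 14.8667, 2.9667, -1.3333, -6.9333
Numerator Σ_{t=1}^{3}(x_t−x̄)(x_{t+3}−x̄) = -106.3733
Denominator Σ(x_t−x̄)² = 327.6333
r_3 = -106.3733 / 327.6333 = -0.325

-0.325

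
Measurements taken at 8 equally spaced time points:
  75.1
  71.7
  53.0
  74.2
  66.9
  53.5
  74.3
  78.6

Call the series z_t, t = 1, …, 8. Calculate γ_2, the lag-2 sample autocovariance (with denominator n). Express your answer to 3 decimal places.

-38.483

Mean z̄ = (75.1 + 71.7 + 53.0 + 74.2 + 66.9 + 53.5 + 74.3 + 78.6)/8 = 68.4125
Σ_{t=1}^{6}(z_t−z̄)(z_{t+2}−z̄) = -307.8653
γ_2 = -307.8653 / 8 = -38.483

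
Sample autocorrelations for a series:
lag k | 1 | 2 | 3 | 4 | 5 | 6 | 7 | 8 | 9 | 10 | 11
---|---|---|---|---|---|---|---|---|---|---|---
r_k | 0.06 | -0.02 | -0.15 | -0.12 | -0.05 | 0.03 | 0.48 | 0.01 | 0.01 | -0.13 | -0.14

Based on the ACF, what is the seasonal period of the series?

7

The largest autocorrelation is r_7 = 0.48; the remaining lags stay at or below 0.06.
The dominant spike at lag 7 indicates a seasonal period of 7.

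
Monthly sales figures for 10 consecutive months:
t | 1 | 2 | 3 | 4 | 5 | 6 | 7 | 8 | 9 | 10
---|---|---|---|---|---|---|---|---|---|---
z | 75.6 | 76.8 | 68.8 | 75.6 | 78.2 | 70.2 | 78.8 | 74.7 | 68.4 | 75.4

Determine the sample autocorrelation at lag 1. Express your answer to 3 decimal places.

-0.423

Mean z̄ = (75.6 + 76.8 + 68.8 + 75.6 + 78.2 + 70.2 + 78.8 + 74.7 + 68.4 + 75.4)/10 = 74.2500
Numerator Σ_{t=1}^{9}(z_t−z̄)(z_{t+1}−z̄) = -54.2175
Denominator Σ(z_t−z̄)² = 128.3050
r_1 = -54.2175 / 128.3050 = -0.423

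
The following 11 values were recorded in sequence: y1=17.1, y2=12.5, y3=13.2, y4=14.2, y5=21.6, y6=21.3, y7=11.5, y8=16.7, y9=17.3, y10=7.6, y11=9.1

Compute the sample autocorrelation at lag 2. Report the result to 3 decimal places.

Mean ȳ = (17.1 + 12.5 + 13.2 + 14.2 + 21.6 + 21.3 + 11.5 + 16.7 + 17.3 + 7.6 + 9.1)/11 = 14.7364
Numerator Σ_{t=1}^{9}(y_t−ȳ)(y_{t+2}−ȳ) = -62.5817
Denominator Σ(y_t−ȳ)² = 207.0255
r_2 = -62.5817 / 207.0255 = -0.302

-0.302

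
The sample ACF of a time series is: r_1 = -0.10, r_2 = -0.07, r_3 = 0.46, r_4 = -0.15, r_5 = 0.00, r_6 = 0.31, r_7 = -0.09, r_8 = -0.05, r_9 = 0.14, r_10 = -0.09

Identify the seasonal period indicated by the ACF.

The largest autocorrelation is r_3 = 0.46, with a weaker echo at lag 6 (0.31); the remaining lags stay at or below 0.14.
The dominant spike at lag 3 indicates a seasonal period of 3.

3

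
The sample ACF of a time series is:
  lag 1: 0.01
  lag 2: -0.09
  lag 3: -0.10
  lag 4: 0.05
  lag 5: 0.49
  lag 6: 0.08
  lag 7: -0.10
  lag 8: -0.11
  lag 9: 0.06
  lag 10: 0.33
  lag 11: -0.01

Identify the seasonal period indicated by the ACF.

5

The largest autocorrelation is r_5 = 0.49, with a weaker echo at lag 10 (0.33); the remaining lags stay at or below 0.08.
The dominant spike at lag 5 indicates a seasonal period of 5.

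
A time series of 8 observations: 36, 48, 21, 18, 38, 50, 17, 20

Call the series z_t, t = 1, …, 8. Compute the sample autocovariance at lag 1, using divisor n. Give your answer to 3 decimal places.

-3.125

Mean z̄ = (36 + 48 + 21 + 18 + 38 + 50 + 17 + 20)/8 = 31.0000
Deviations: 5.0000, 17.0000, -10.0000, -13.0000, 7.0000, 19.0000, -14.0000, -11.0000
Σ_{t=1}^{7}(z_t−z̄)(z_{t+1}−z̄) = -25.0000
γ_1 = -25.0000 / 8 = -3.125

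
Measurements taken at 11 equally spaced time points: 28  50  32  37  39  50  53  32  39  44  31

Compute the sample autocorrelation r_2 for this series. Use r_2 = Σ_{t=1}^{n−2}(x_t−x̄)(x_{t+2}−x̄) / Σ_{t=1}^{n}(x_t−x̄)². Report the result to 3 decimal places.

Mean x̄ = (28 + 50 + 32 + 37 + 39 + 50 + 53 + 32 + 39 + 44 + 31)/11 = 39.5455
Numerator Σ_{t=1}^{9}(x_t−x̄)(x_{t+2}−x̄) = -84.5041
Denominator Σ(x_t−x̄)² = 746.7273
r_2 = -84.5041 / 746.7273 = -0.113

-0.113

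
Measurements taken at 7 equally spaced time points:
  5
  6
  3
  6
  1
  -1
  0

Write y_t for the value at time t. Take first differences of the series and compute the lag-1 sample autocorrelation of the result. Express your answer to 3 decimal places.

First differences Δy: 1, -3, 3, -5, -2, 1
Mean of differences = -0.8333
Numerator Σ(Δy_t−Δȳ)(Δy_{t+1}−Δȳ) = -25.5278
Denominator Σ(Δy_t−Δȳ)² = 44.8333
r_1(Δy) = -25.5278 / 44.8333 = -0.569

-0.569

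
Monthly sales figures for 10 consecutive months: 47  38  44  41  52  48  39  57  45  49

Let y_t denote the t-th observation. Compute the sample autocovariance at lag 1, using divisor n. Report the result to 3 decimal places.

Mean ȳ = (47 + 38 + 44 + 41 + 52 + 48 + 39 + 57 + 45 + 49)/10 = 46.0000
Σ_{t=1}^{9}(y_t−ȳ)(y_{t+1}−ȳ) = -105.0000
γ_1 = -105.0000 / 10 = -10.500

-10.500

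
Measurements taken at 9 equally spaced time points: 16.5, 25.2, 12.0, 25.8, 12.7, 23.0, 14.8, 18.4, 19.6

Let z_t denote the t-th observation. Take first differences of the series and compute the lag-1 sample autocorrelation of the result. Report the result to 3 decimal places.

-0.902

First differences Δz: 8.7, -13.2, 13.8, -13.1, 10.3, -8.2, 3.6, 1.2
Mean of differences = 0.3875
Numerator Σ(Δz_t−Δz̄)(Δz_{t+1}−Δz̄) = -719.8852
Denominator Σ(Δz_t−Δz̄)² = 798.5088
r_1(Δz) = -719.8852 / 798.5088 = -0.902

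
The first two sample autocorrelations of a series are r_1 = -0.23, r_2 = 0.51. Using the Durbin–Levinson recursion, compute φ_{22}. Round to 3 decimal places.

0.483

φ_{22} = (r_2 − r_1²) / (1 − r_1²)
r_1² = (-0.23)² = 0.0529
Numerator = 0.51 − 0.0529 = 0.4571; denominator = 1 − 0.0529 = 0.9471
φ_{22} = 0.4571 / 0.9471 = 0.483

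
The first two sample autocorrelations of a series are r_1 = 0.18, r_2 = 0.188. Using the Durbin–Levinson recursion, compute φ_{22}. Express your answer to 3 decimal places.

φ_{22} = (r_2 − r_1²) / (1 − r_1²)
r_1² = (0.18)² = 0.0324
Numerator = 0.188 − 0.0324 = 0.1556; denominator = 1 − 0.0324 = 0.9676
φ_{22} = 0.1556 / 0.9676 = 0.161

0.161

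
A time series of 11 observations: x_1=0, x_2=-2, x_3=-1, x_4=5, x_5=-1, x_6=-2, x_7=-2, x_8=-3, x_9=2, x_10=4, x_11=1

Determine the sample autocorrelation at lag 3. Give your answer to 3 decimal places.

Mean x̄ = (0 − 2 − 1 + 5 − 1 − 2 − 2 − 3 + 2 + 4 + 1)/11 = 0.0909
Numerator Σ_{t=1}^{8}(x_t−x̄)(x_{t+3}−x̄) = -17.7521
Denominator Σ(x_t−x̄)² = 68.9091
r_3 = -17.7521 / 68.9091 = -0.258

-0.258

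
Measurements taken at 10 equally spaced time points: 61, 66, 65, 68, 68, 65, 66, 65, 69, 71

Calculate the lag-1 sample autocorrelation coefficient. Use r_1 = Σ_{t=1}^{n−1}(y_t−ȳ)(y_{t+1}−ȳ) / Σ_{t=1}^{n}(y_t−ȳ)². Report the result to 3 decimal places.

Mean ȳ = (61 + 66 + 65 + 68 + 68 + 65 + 66 + 65 + 69 + 71)/10 = 66.4000
Numerator Σ_{t=1}^{9}(y_t−ȳ)(y_{t+1}−ȳ) = 10.2400
Denominator Σ(y_t−ȳ)² = 68.4000
r_1 = 10.2400 / 68.4000 = 0.150

0.150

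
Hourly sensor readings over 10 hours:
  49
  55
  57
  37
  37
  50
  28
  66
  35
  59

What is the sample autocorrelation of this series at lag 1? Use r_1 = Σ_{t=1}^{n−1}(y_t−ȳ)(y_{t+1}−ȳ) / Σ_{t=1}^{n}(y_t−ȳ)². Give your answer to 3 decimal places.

Mean ȳ = (49 + 55 + 57 + 37 + 37 + 50 + 28 + 66 + 35 + 59)/10 = 47.3000
Numerator Σ_{t=1}^{9}(y_t−ȳ)(y_{t+1}−ȳ) = -720.7900
Denominator Σ(y_t−ȳ)² = 1386.1000
r_1 = -720.7900 / 1386.1000 = -0.520

-0.520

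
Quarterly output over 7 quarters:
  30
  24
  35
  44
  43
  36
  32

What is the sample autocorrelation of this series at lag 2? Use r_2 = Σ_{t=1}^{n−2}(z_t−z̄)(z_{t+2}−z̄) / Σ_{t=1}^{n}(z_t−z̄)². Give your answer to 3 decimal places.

-0.371

Mean z̄ = (30 + 24 + 35 + 44 + 43 + 36 + 32)/7 = 34.8571
Σ(z_t−z̄)(z_{t+2}−z̄) = (-0.6939) + (-99.2653) + (1.1633) + (10.4490) + (-23.2653) = -111.6122
Denominator Σ(z_t−z̄)² = 300.8571
r_2 = -111.6122 / 300.8571 = -0.371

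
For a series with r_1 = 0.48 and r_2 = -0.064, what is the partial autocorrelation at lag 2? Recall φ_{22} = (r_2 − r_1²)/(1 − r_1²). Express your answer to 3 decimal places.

-0.383

φ_{22} = (r_2 − r_1²) / (1 − r_1²)
r_1² = (0.48)² = 0.2304
Numerator = -0.064 − 0.2304 = -0.2944; denominator = 1 − 0.2304 = 0.7696
φ_{22} = -0.2944 / 0.7696 = -0.383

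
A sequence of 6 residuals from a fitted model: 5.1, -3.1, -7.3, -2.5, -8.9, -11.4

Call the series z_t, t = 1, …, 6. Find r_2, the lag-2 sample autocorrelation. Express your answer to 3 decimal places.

Mean z̄ = (5.1 − 3.1 − 7.3 − 2.5 − 8.9 − 11.4)/6 = -4.6833
Σ(z_t−z̄)(z_{t+2}−z̄) = (-25.5997) + (3.4569) + (11.0336) + (-14.6647) = -25.7739
Denominator Σ(z_t−z̄)² = 172.7283
r_2 = -25.7739 / 172.7283 = -0.149

-0.149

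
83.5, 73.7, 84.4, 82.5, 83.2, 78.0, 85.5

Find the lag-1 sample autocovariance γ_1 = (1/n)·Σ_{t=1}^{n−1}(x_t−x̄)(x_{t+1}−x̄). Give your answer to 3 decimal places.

Mean x̄ = (83.5 + 73.7 + 84.4 + 82.5 + 83.2 + 78.0 + 85.5)/7 = 81.5429
Deviations: 1.9571, -7.8429, 2.8571, 0.9571, 1.6571, -3.5429, 3.9571
Σ_{t=1}^{6}(x_t−x̄)(x_{t+1}−x̄) = -53.3276
γ_1 = -53.3276 / 7 = -7.618

-7.618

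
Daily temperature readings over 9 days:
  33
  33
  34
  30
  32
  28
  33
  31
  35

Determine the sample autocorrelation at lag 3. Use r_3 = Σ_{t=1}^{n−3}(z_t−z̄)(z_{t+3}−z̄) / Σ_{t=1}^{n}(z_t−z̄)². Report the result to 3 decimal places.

Mean z̄ = (33 + 33 + 34 + 30 + 32 + 28 + 33 + 31 + 35)/9 = 32.1111
Numerator Σ_{t=1}^{6}(z_t−z̄)(z_{t+3}−z̄) = -23.3704
Denominator Σ(z_t−z̄)² = 36.8889
r_3 = -23.3704 / 36.8889 = -0.634

-0.634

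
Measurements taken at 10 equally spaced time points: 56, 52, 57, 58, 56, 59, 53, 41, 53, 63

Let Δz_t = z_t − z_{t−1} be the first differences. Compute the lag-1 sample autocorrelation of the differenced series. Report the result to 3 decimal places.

0.012

First differences Δz: -4, 5, 1, -2, 3, -6, -12, 12, 10
Mean of differences = 0.7778
Numerator Σ(Δz_t−Δz̄)(Δz_{t+1}−Δz̄) = 5.6173
Denominator Σ(Δz_t−Δz̄)² = 473.5556
r_1(Δz) = 5.6173 / 473.5556 = 0.012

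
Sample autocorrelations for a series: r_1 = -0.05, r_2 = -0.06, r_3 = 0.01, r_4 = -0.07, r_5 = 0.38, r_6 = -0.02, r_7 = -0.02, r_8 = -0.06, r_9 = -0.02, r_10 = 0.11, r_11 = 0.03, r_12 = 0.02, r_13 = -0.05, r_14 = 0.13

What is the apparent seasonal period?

The largest autocorrelation is r_5 = 0.38; the remaining lags stay at or below 0.13.
The dominant spike at lag 5 indicates a seasonal period of 5.

5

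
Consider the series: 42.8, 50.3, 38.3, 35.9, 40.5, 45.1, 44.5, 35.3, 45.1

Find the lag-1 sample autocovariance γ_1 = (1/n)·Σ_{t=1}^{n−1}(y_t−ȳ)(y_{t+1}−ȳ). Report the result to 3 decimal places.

-2.985

Mean ȳ = (42.8 + 50.3 + 38.3 + 35.9 + 40.5 + 45.1 + 44.5 + 35.3 + 45.1)/9 = 41.9778
Σ_{t=1}^{8}(y_t−ȳ)(y_{t+1}−ȳ) = -26.8616
γ_1 = -26.8616 / 9 = -2.985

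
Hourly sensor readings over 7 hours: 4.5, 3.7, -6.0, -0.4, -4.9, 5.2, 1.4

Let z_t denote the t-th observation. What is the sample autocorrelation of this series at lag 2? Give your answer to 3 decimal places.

-0.024

Mean z̄ = (4.5 + 3.7 − 6.0 − 0.4 − 4.9 + 5.2 + 1.4)/7 = 0.5000
Σ(z_t−z̄)(z_{t+2}−z̄) = (-26.0000) + (-2.8800) + (35.1000) + (-4.2300) + (-4.8600) = -2.8700
Denominator Σ(z_t−z̄)² = 121.3600
r_2 = -2.8700 / 121.3600 = -0.024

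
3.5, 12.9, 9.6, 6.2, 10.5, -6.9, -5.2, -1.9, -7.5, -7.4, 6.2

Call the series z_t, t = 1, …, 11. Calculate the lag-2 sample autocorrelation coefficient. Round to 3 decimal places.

Mean z̄ = (3.5 + 12.9 + 9.6 + 6.2 + 10.5 − 6.9 − 5.2 − 1.9 − 7.5 − 7.4 + 6.2)/11 = 1.8182
Numerator Σ_{t=1}^{9}(z_t−z̄)(z_{t+2}−z̄) = 121.3312
Denominator Σ(z_t−z̄)² = 610.8564
r_2 = 121.3312 / 610.8564 = 0.199

0.199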